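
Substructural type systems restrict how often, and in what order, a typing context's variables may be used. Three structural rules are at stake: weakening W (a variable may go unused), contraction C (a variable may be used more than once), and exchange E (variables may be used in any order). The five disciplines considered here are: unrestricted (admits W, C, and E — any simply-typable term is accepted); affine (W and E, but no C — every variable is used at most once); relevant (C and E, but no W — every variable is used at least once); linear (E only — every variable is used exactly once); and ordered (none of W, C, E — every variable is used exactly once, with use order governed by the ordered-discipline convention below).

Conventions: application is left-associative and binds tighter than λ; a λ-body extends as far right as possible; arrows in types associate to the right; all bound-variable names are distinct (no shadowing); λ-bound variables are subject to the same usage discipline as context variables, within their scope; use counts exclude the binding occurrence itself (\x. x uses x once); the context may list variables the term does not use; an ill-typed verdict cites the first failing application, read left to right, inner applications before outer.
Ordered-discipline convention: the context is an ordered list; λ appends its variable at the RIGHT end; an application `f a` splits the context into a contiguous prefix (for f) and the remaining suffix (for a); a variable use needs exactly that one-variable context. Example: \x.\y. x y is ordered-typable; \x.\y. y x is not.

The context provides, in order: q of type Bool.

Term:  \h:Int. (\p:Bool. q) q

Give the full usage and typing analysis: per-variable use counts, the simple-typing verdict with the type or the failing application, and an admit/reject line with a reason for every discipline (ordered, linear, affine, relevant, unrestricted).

variable uses: q: 2, h (λ-bound): 0, p (λ-bound): 0
use order (left to right): q, q
typing: well-typed — term : Int -> Bool
ordered ✗ (needs contraction — q ×2; h, p left unused)
linear ✗ (needs contraction — q ×2; h, p left unused)
affine ✗ (needs contraction — q ×2)
relevant ✗ (h, p left unused)
unrestricted ✓ (type-checks (Int -> Bool) and nothing is barred)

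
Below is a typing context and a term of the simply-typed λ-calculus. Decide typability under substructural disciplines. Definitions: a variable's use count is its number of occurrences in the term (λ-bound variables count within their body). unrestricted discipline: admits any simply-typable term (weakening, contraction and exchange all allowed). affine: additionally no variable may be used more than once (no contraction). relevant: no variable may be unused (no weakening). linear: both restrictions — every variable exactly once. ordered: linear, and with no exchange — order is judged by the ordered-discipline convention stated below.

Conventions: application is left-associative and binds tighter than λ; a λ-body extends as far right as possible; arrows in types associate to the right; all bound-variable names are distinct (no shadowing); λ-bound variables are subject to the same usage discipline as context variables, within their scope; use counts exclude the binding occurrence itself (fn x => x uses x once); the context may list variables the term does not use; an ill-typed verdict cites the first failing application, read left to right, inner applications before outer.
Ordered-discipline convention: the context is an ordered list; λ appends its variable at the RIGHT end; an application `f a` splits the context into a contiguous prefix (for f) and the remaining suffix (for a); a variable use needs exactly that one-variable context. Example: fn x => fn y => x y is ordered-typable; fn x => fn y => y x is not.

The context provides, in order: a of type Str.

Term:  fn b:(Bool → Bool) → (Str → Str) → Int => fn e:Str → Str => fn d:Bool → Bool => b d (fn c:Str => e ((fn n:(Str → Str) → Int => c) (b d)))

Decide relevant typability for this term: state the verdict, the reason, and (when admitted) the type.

no — a, n left unused
variable uses: a=0, b [bound]=2, e [bound]=1, d [bound]=2, c [bound]=1, n [bound]=0
use order (left to right): b, d, e, c, b, d
typing: the term checks, with type ((Bool → Bool) → (Str → Str) → Int) → (Str → Str) → (Bool → Bool) → Int
all disciplines: ordered ✗, linear ✗, affine ✗, relevant ✗, unrestricted ✓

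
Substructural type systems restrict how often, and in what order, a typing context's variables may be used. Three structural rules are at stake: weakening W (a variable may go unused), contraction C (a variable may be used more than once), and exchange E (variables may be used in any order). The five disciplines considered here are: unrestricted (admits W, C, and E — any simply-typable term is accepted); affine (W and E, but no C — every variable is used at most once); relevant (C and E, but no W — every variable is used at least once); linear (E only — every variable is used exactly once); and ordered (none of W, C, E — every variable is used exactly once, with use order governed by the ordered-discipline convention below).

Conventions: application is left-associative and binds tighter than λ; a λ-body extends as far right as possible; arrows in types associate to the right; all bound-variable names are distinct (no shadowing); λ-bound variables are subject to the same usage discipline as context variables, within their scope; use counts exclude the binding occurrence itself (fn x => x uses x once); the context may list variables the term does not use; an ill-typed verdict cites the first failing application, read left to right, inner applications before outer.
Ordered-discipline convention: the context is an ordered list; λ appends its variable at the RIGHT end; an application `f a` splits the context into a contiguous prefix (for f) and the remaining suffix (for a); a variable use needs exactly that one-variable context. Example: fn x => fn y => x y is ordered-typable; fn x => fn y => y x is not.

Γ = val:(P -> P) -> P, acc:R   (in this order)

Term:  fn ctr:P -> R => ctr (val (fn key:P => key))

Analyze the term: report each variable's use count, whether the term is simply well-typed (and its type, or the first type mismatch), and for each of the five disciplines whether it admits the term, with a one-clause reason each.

usage: val=1, acc=0, ctr (bound)=1, key (bound)=1
uses in reading order: ctr, val, key
typing: well-typed at (P -> R) -> R
ordered: ✗ — needs weakening: acc unused
linear: ✗ — needs weakening: acc unused
affine: ✓ — no duplicate uses among val, acc, ctr, key
relevant: ✗ — needs weakening: acc unused
unrestricted: ✓ — well-typed at (P -> R) -> R; no restrictions here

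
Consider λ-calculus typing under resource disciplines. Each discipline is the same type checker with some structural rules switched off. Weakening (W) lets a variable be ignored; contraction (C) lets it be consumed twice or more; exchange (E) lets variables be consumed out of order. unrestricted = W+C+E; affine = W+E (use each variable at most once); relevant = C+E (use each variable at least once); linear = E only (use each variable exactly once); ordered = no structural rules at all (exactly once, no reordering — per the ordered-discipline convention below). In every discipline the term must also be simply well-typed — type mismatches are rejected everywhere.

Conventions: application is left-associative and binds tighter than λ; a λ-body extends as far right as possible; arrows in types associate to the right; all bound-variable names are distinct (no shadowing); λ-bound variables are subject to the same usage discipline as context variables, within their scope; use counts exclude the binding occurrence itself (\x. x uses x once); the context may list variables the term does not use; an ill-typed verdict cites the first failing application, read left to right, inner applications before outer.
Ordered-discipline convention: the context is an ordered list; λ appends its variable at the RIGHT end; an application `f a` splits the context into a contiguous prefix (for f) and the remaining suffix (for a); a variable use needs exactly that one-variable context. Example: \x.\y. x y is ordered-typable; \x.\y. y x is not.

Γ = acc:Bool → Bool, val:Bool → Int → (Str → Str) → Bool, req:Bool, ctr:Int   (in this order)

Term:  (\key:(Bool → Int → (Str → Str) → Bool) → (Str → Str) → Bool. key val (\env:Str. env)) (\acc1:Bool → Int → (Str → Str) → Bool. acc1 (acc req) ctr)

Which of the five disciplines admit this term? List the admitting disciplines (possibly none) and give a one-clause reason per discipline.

admitting disciplines: linear, affine, relevant, unrestricted
variable uses: acc=1; val=1; req=1; ctr=1; key [bound]=1; env [bound]=1; acc1 [bound]=1
uses in reading order: key, val, env, acc1, acc, req, ctr
typing: ✓ — Bool
ordered: ✗ — no ordered split (uses run key, val, env, acc1, acc, req, ctr)
linear: ✓ — each of acc, val, req, ctr, key, env, acc1 used exactly once
affine: ✓ — acc, val, req, ctr, key, env, acc1: no repeats, contraction unneeded
relevant: ✓ — none of acc, val, req, ctr, key, env, acc1 goes unused
unrestricted: ✓ — well-typed at Bool; no restrictions here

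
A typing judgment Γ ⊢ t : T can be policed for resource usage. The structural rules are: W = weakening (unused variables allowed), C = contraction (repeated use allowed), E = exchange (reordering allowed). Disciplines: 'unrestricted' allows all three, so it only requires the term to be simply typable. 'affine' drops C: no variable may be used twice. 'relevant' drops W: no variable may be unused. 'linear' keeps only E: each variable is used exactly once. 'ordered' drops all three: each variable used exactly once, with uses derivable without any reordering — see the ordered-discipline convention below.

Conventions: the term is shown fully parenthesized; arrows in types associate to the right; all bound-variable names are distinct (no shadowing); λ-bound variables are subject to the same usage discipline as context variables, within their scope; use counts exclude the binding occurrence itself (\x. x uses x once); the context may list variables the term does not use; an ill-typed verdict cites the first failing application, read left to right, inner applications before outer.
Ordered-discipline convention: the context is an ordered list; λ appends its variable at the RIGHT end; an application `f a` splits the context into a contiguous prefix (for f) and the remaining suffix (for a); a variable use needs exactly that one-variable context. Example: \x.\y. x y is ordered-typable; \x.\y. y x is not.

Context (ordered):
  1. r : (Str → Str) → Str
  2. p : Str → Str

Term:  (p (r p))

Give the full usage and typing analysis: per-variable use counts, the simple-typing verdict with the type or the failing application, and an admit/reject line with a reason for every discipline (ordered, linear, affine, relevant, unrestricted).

usage: r ×1, p ×2
use order (left to right): p, r, p
typing: ✓ — Str
ordered ✗ (uses contraction: p ×2)
linear ✗ (uses contraction: p ×2)
affine ✗ (uses contraction: p ×2)
relevant ✓ (every one of r, p appears)
unrestricted ✓ (typability at Str is all that's needed)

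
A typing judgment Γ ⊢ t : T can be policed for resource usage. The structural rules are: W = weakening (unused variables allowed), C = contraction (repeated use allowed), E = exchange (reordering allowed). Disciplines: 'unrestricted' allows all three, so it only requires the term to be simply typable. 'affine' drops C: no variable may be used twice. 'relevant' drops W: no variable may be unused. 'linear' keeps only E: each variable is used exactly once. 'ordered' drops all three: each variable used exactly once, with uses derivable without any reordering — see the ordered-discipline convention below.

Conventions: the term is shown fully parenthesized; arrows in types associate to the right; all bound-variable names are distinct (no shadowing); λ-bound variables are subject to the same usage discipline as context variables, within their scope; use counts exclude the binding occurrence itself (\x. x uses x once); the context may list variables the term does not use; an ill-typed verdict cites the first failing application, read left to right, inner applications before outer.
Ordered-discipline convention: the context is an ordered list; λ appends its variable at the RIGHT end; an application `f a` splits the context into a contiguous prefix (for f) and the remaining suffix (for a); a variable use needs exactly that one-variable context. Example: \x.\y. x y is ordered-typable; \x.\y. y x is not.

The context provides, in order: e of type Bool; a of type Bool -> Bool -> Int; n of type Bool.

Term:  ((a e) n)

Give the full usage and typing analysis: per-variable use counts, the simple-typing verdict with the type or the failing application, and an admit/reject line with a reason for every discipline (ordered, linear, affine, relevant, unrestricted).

usage: e ×1; a ×1; n ×1
order of uses: a, e, n
typing: well-typed at Int
ordered: ✗ — no contiguous prefix/suffix split fits a, e, n
linear: ✓ — exactly-once usage across e, a, n
affine: ✓ — at most one use each (e, a, n)
relevant: ✓ — e, a, n: all used, weakening unneeded
unrestricted: ✓ — simply typable at Int; W, C, E all held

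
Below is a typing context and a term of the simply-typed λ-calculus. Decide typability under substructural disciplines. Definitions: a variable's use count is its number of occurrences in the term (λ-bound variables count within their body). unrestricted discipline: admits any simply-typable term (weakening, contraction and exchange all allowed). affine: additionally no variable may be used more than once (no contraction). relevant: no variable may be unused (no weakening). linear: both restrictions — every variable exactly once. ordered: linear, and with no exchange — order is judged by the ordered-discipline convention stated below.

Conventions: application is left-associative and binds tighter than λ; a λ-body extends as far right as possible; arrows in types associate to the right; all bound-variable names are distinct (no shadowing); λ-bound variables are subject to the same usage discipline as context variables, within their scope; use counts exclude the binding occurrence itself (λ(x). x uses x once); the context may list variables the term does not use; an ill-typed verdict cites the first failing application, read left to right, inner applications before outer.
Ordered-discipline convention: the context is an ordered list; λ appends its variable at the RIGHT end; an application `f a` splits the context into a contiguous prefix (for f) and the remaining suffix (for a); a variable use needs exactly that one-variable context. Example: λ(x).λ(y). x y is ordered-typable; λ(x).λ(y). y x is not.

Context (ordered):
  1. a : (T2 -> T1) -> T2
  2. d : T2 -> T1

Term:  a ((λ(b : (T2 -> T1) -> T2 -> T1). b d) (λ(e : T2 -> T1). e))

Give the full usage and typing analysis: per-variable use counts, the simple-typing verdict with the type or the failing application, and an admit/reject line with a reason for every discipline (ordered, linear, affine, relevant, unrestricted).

usage: a ×1, d ×1, b (λ-bound) ×1, e (λ-bound) ×1
use order (left to right): a, b, d, e
typing: the term checks, with type T2
ordered ✗ (use order a, b, d, e needs exchange)
linear ✓ (a, d, b, e: one use apiece)
affine ✓ (a, d, b, e: no repeats, contraction unneeded)
relevant ✓ (none of a, d, b, e goes unused)
unrestricted ✓ (well-typed at T2; no restrictions here)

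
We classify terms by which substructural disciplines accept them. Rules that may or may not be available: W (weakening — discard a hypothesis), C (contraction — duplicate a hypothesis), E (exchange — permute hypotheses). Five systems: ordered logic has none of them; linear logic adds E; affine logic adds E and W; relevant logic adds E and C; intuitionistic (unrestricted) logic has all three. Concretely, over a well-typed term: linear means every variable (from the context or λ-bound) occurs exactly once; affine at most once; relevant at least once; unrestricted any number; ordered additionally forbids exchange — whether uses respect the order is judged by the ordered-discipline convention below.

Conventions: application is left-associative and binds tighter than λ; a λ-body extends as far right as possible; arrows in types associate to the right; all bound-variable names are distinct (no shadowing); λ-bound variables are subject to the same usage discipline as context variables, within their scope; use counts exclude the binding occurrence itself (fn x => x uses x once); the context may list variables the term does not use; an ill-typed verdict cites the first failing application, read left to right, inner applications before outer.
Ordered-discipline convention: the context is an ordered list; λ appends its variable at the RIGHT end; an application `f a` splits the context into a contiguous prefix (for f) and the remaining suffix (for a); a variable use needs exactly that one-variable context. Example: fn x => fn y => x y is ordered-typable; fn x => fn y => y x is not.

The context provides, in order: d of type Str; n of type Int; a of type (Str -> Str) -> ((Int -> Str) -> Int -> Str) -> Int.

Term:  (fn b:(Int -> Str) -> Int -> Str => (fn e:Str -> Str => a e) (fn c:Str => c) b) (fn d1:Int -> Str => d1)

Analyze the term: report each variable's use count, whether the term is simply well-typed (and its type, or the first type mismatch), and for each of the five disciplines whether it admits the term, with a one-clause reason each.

usage: d ×0, n ×0, a ×1, b [bound] ×1, e [bound] ×1, c [bound] ×1, d1 [bound] ×1
order of uses: a, e, c, b, d1
typing: well-typed — term : Int
ordered: ✗, unused: d, n — weakening required
linear: ✗, unused: d, n — weakening required
affine: ✓, none of d, n, a, b, e, c, d1 used more than once
relevant: ✗, unused: d, n — weakening required
unrestricted: ✓, type-checks (Int) and nothing is barred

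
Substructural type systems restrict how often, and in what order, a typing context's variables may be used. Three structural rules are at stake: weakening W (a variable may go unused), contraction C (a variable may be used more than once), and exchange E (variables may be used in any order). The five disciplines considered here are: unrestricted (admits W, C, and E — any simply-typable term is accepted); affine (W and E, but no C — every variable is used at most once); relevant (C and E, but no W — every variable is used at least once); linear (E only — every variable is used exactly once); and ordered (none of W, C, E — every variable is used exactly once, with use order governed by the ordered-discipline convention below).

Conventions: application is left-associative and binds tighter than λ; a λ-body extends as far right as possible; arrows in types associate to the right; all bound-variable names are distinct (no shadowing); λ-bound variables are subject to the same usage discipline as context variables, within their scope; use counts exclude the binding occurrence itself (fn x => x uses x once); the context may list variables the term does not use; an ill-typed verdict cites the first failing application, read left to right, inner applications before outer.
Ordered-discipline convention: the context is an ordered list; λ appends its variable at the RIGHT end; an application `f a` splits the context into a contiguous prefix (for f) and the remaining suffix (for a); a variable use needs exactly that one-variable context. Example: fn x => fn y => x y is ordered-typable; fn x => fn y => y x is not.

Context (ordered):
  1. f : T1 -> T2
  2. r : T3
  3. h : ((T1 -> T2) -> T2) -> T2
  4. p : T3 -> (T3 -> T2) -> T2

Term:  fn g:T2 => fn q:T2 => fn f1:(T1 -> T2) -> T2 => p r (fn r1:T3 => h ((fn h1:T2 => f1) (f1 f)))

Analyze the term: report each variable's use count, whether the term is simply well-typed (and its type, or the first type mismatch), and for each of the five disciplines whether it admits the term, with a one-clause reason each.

variable uses: f: 1×; r: 1×; h: 1×; p: 1×; g [bound]: 0×; q [bound]: 0×; f1 [bound]: 2×; r1 [bound]: 0×; h1 [bound]: 0×
uses in reading order: p, r, h, f1, f1, f
typing: well-typed at T2 -> T2 -> ((T1 -> T2) -> T2) -> T2
ordered ✗ (uses contraction: f1 ×2; unused: g, q, r1, h1 — weakening required)
linear ✗ (uses contraction: f1 ×2; unused: g, q, r1, h1 — weakening required)
affine ✗ (uses contraction: f1 ×2)
relevant ✗ (unused: g, q, r1, h1 — weakening required)
unrestricted ✓ (typability at T2 -> T2 -> ((T1 -> T2) -> T2) -> T2 is all that's needed)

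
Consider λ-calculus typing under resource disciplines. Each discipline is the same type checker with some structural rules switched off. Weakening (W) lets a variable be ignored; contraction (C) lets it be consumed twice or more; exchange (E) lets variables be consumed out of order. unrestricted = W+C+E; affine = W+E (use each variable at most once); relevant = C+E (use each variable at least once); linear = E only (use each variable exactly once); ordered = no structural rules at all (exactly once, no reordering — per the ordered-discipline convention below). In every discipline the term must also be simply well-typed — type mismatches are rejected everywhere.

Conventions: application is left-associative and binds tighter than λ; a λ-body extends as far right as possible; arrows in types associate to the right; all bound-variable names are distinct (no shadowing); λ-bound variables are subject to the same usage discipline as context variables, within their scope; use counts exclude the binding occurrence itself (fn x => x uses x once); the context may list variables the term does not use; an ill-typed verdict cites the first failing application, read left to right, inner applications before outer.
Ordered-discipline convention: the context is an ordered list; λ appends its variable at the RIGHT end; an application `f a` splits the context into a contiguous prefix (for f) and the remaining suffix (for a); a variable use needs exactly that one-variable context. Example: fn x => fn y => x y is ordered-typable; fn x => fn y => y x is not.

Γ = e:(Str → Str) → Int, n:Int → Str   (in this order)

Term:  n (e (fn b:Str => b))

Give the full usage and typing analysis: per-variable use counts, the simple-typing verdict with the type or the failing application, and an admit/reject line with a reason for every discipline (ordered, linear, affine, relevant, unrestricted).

usage: e: 1; n: 1; b (λ-bound): 1
left-to-right use order: n, e, b
typing: the term checks, with type Str
ordered ✗ (needs exchange: uses follow n, e, b)
linear ✓ (exactly-once usage across e, n, b)
affine ✓ (none of e, n, b used more than once)
relevant ✓ (every one of e, n, b appears)
unrestricted ✓ (typability at Str is all that's needed)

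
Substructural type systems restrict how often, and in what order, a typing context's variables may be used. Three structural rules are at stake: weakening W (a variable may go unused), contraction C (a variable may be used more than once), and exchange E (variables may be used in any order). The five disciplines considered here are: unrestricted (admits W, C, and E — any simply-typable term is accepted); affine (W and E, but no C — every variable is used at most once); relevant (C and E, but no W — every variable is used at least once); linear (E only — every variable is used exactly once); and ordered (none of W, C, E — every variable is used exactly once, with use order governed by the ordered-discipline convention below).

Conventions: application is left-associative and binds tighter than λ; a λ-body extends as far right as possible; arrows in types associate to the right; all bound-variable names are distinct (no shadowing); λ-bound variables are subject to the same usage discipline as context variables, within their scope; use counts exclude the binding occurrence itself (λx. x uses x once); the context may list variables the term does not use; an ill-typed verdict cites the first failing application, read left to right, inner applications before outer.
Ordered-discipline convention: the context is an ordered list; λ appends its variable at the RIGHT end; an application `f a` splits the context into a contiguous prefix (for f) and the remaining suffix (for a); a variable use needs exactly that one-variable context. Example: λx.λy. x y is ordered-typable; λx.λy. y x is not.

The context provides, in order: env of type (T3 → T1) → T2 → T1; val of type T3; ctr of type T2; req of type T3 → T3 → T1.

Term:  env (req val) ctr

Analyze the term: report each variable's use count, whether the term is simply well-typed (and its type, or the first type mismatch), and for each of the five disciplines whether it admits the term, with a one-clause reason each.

use counts: env ×1; val ×1; ctr ×1; req ×1
order of uses: env, req, val, ctr
typing: the term checks, with type T1
ordered: ✗, no contiguous prefix/suffix split fits env, req, val, ctr
linear: ✓, single use per variable (env, val, ctr, req)
affine: ✓, none of env, val, ctr, req used more than once
relevant: ✓, at least one use each (env, val, ctr, req)
unrestricted: ✓, simply typable at T1; W, C, E all held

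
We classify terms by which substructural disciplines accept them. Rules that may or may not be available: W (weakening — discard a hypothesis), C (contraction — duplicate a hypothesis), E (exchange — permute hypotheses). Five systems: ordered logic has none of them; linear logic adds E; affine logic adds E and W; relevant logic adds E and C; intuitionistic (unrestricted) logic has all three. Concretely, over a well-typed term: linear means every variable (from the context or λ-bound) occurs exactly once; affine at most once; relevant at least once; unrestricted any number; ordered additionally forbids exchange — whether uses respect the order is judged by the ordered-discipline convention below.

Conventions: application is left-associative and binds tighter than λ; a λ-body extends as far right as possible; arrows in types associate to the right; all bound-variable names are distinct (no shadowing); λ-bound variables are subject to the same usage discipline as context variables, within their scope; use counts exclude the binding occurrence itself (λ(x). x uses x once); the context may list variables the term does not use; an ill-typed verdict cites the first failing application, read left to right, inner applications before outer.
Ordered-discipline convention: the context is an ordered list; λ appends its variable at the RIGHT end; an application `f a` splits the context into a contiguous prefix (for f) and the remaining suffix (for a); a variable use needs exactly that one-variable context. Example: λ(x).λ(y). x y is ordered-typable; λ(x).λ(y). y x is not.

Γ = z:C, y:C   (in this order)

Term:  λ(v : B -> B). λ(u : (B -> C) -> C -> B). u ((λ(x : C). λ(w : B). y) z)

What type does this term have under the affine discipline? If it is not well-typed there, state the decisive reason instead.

term : (B -> B) -> ((B -> C) -> C -> B) -> C -> B
variable uses: z ×1, y ×1, v [bound] ×0, u [bound] ×1, x [bound] ×0, w [bound] ×0
use order (left to right): u, y, z
typing: the term checks, with type (B -> B) -> ((B -> C) -> C -> B) -> C -> B
summary: ordered ✗ · linear ✗ · affine ✓ · relevant ✗ · unrestricted ✓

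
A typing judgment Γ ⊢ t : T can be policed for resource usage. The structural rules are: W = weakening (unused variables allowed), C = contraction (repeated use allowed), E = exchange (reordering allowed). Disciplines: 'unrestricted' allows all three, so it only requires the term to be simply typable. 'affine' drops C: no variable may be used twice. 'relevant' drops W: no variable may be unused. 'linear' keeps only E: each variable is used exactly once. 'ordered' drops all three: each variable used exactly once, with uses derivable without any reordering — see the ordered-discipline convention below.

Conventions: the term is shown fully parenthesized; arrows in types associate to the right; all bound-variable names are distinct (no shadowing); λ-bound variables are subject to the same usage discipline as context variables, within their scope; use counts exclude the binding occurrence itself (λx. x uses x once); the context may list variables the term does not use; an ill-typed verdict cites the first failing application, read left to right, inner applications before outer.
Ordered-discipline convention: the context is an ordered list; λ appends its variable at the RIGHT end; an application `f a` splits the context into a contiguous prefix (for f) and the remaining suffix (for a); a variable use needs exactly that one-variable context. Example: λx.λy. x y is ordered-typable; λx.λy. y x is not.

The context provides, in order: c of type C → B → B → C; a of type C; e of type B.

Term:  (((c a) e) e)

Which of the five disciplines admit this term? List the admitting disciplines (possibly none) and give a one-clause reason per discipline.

admitted in: relevant, unrestricted
counts: c=1; a=1; e=2
uses in reading order: c, a, e, e
typing: well-typed — term : C
ordered ✗ (uses contraction: e ×2)
linear ✗ (uses contraction: e ×2)
affine ✗ (uses contraction: e ×2)
relevant ✓ (every one of c, a, e appears)
unrestricted ✓ (type-checks (C) and nothing is barred)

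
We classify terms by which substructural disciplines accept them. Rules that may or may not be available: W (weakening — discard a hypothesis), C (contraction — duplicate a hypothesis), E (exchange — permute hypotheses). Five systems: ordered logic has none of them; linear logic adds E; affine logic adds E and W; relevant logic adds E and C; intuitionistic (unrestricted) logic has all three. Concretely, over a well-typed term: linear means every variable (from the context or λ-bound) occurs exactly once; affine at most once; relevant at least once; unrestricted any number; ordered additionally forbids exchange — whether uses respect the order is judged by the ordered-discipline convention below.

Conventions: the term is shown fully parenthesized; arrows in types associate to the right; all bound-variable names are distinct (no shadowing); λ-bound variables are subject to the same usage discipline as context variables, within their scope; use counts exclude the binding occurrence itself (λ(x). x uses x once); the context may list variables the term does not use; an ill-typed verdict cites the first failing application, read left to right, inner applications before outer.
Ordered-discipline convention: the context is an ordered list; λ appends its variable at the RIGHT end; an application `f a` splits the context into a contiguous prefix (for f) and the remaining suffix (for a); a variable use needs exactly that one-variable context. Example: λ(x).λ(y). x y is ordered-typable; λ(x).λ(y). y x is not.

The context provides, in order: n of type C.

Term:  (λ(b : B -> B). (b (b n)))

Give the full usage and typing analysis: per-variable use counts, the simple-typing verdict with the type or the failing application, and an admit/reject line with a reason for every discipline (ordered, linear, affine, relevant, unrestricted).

use counts: n=1, b [bound]=2
order of uses: b, b, n
typing: ill-typed: a function awaiting B gets C
ordered ✗ (the type mismatch rejects it)
linear ✗ (not simply typable)
affine ✗ (fails simple typing)
relevant ✗ (a type mismatch blocks all five)
unrestricted ✗ (the type mismatch rejects it)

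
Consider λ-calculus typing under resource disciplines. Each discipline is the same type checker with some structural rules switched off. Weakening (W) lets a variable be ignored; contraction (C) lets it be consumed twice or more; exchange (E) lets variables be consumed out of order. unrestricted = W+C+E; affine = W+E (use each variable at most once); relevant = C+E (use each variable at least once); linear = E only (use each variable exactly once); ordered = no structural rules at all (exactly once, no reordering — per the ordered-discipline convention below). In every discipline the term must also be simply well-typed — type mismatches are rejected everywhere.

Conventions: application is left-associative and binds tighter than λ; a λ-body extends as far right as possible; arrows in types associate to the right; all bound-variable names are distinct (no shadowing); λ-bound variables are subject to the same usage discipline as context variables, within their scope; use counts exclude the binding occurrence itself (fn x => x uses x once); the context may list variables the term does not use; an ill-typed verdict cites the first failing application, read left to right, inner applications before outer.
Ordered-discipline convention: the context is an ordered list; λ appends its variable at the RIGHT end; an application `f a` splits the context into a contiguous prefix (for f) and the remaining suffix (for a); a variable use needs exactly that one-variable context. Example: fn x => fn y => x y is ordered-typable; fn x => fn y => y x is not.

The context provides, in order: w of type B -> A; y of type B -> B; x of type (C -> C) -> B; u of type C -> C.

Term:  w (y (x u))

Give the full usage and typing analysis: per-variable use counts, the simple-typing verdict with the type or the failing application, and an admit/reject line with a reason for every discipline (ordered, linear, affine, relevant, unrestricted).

use counts: w: 1×, y: 1×, x: 1×, u: 1×
order of uses: w, y, x, u
typing: the term checks, with type A
ordered: ✓ — one use each (w, y, x, u); ordered split holds
linear: ✓ — single use per variable (w, y, x, u)
affine: ✓ — no duplicate uses among w, y, x, u
relevant: ✓ — none of w, y, x, u goes unused
unrestricted: ✓ — simply typable at A; W, C, E all held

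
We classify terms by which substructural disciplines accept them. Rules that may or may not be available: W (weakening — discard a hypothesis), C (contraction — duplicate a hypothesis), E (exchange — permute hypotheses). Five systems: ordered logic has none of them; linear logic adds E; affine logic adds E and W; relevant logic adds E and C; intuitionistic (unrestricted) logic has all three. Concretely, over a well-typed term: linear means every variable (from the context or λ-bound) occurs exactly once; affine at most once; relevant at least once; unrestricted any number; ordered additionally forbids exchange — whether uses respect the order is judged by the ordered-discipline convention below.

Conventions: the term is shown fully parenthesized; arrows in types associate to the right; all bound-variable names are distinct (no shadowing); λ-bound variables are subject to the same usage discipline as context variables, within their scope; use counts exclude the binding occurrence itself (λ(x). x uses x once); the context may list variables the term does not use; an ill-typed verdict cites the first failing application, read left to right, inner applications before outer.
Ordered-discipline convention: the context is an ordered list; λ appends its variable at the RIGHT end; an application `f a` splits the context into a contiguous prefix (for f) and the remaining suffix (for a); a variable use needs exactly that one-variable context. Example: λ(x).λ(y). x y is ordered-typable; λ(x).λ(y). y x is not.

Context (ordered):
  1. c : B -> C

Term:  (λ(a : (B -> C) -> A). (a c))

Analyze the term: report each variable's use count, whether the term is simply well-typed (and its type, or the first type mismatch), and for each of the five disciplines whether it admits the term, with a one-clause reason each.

use counts: c: 1×, a (bound): 1×
order of uses: a, c
typing: the term checks, with type ((B -> C) -> A) -> A
ordered: ✗ — no ordered split (uses run a, c)
linear: ✓ — exactly-once usage across c, a
affine: ✓ — none of c, a used more than once
relevant: ✓ — none of c, a goes unused
unrestricted: ✓ — simply typable at ((B -> C) -> A) -> A; W, C, E all held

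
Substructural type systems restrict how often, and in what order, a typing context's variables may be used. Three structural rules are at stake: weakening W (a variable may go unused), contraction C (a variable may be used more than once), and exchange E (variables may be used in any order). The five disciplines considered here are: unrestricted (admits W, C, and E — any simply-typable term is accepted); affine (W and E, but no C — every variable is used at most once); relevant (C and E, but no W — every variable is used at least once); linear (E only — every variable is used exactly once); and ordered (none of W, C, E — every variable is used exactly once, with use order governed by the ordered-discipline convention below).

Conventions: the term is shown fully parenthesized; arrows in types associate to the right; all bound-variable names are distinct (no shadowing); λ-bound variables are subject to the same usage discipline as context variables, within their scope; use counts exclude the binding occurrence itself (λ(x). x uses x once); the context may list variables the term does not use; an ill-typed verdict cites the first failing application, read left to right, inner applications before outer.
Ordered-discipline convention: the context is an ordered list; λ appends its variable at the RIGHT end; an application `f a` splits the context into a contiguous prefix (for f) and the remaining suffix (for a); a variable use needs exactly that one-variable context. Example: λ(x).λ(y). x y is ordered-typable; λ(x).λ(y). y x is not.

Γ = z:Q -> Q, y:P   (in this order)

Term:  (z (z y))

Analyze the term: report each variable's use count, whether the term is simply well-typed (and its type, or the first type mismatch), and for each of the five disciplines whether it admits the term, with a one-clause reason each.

usage: z=2, y=1
use order (left to right): z, z, y
typing: ill-typed: argument of type P where Q is required
ordered: ✗, fails simple typing
linear: ✗, a type mismatch blocks all five
affine: ✗, the type mismatch rejects it
relevant: ✗, not simply typable
unrestricted: ✗, fails simple typing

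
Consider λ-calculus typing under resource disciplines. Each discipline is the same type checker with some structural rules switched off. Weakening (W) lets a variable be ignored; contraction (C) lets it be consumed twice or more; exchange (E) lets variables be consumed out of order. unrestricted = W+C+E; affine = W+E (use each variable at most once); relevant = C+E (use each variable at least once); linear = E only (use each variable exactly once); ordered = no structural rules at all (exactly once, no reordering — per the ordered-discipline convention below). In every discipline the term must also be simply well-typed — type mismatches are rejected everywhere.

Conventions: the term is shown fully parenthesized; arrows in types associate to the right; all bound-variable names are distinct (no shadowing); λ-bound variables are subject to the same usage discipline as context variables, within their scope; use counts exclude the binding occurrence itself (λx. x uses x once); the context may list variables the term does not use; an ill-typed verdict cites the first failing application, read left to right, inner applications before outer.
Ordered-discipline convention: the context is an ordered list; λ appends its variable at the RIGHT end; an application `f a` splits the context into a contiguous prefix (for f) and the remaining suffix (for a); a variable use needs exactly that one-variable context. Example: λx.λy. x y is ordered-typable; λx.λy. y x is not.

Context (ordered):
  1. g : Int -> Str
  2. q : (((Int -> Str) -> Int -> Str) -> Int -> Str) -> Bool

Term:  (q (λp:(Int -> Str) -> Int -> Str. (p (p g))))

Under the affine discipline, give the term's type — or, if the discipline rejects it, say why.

not well-typed under affine — repeated use of p ×2
usage: g: 1×, q: 1×, p (λ-bound): 2×
uses in reading order: q, p, p, g
typing: well-typed at Bool
summary: ordered ✗ · linear ✗ · affine ✗ · relevant ✓ · unrestricted ✓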